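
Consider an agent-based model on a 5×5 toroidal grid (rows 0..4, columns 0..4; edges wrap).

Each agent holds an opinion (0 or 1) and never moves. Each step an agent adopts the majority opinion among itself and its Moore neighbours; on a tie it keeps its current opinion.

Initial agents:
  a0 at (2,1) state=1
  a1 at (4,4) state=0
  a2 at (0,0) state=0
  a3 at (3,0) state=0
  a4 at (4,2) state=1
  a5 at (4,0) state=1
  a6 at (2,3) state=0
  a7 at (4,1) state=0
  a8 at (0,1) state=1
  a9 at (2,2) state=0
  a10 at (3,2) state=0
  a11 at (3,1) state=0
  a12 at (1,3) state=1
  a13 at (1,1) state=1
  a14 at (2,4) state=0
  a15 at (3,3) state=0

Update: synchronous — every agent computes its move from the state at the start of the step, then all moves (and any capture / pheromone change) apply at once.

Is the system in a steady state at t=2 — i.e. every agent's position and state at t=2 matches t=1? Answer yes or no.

t=1: a0@(2,1):0 a1@(4,4):0 a2@(0,0):0 a3@(3,0):0 a4@(4,2):0 a5@(4,0):0 a6@(2,3):0 a7@(4,1):0 a8@(0,1):1 a9@(2,2):0 a10@(3,2):0 a11@(3,1):0 a12@(1,3):0 a13@(1,1):1 a14@(2,4):0 a15@(3,3):0
t=2: a0@(2,1):0 a1@(4,4):0 a2@(0,0):0 a3@(3,0):0 a4@(4,2):0 a5@(4,0):0 a6@(2,3):0 a7@(4,1):0 a8@(0,1):0 a9@(2,2):0 a10@(3,2):0 a11@(3,1):0 a12@(1,3):0 a13@(1,1):0 a14@(2,4):0 a15@(3,3):0

no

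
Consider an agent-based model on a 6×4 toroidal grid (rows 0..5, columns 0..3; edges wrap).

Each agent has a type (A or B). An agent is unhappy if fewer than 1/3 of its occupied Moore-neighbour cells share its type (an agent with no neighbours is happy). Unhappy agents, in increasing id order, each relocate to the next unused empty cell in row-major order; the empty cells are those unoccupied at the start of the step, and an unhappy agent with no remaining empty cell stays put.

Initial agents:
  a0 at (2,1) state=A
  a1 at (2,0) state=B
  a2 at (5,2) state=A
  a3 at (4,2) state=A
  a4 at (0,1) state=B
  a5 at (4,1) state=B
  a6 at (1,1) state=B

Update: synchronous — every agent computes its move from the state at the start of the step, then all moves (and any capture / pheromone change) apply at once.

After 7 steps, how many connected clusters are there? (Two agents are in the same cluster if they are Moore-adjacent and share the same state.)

t=1: a0@(0,0):A a1@(2,0):B a2@(5,2):A a3@(4,2):A a4@(0,1):B a5@(0,2):B a6@(1,1):B
t=2: a0@(0,3):A a1@(2,0):B a2@(5,2):A a3@(4,2):A a4@(0,1):B a5@(0,2):B a6@(1,1):B
t=3: (unchanged — steady state)

2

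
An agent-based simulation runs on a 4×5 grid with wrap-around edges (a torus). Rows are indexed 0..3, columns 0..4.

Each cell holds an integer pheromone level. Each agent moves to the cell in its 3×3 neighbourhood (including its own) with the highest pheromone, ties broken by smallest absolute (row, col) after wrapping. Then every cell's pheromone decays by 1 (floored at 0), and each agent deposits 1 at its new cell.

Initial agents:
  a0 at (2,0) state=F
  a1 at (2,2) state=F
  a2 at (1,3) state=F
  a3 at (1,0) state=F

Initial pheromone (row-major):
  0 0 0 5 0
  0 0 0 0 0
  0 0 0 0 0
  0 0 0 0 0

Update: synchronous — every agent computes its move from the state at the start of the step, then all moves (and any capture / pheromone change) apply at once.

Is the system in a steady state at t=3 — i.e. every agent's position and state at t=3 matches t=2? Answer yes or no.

yes

t=1: a0@(1,0) a1@(1,1) a2@(0,3) a3@(0,0) | pheromone: 1 0 0 5 0 / 1 1 0 0 0 / 0 0 0 0 0 / 0 0 0 0 0
t=2: a0@(0,0) a1@(0,0) a2@(0,3) a3@(0,0) | pheromone: 3 0 0 5 0 / 0 0 0 0 0 / 0 0 0 0 0 / 0 0 0 0 0
t=3: a0@(0,0) a1@(0,0) a2@(0,3) a3@(0,0) | pheromone: 5 0 0 5 0 / 0 0 0 0 0 / 0 0 0 0 0 / 0 0 0 0 0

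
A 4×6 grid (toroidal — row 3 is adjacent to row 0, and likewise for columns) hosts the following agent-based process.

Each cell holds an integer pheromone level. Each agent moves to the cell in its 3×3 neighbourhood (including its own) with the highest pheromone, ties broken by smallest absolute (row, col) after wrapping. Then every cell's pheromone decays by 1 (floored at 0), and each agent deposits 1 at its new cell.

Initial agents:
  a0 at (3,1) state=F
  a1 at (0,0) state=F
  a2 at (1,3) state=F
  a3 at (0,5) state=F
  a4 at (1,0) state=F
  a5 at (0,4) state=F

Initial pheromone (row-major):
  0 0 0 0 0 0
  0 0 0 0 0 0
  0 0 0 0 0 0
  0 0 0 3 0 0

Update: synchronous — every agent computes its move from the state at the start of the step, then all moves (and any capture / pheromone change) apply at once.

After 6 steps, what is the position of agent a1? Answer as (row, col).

t=1: a0@(0,0) a1@(0,0) a2@(0,2) a3@(0,0) a4@(0,0) a5@(3,3) | pheromone: 4 0 1 0 0 0 / 0 0 0 0 0 0 / 0 0 0 0 0 0 / 0 0 0 3 0 0
t=2: a0@(0,0) a1@(0,0) a2@(3,3) a3@(0,0) a4@(0,0) a5@(3,3) | pheromone: 7 0 0 0 0 0 / 0 0 0 0 0 0 / 0 0 0 0 0 0 / 0 0 0 4 0 0
t=3: a0@(0,0) a1@(0,0) a2@(3,3) a3@(0,0) a4@(0,0) a5@(3,3) | pheromone: 10 0 0 0 0 0 / 0 0 0 0 0 0 / 0 0 0 0 0 0 / 0 0 0 5 0 0
t=4: a0@(0,0) a1@(0,0) a2@(3,3) a3@(0,0) a4@(0,0) a5@(3,3) | pheromone: 13 0 0 0 0 0 / 0 0 0 0 0 0 / 0 0 0 0 0 0 / 0 0 0 6 0 0
t=5: a0@(0,0) a1@(0,0) a2@(3,3) a3@(0,0) a4@(0,0) a5@(3,3) | pheromone: 16 0 0 0 0 0 / 0 0 0 0 0 0 / 0 0 0 0 0 0 / 0 0 0 7 0 0
t=6: a0@(0,0) a1@(0,0) a2@(3,3) a3@(0,0) a4@(0,0) a5@(3,3) | pheromone: 19 0 0 0 0 0 / 0 0 0 0 0 0 / 0 0 0 0 0 0 / 0 0 0 8 0 0

(0, 0)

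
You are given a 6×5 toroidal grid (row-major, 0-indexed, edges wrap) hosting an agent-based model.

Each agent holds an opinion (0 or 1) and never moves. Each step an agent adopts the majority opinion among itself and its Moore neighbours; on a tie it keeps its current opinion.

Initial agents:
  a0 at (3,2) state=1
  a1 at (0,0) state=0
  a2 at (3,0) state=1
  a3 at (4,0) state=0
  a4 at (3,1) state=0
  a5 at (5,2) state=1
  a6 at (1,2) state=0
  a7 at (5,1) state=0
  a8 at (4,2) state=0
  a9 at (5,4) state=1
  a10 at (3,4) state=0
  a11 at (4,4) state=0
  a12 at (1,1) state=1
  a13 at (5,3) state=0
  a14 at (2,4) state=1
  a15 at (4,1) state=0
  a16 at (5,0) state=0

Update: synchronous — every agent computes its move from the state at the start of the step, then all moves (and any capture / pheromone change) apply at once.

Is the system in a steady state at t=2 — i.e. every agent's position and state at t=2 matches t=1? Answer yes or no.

no

t=1: a0@(3,2):0 a1@(0,0):0 a2@(3,0):0 a3@(4,0):0 a4@(3,1):0 a5@(5,2):0 a6@(1,2):0 a7@(5,1):0 a8@(4,2):0 a9@(5,4):0 a10@(3,4):0 a11@(4,4):0 a12@(1,1):0 a13@(5,3):0 a14@(2,4):1 a15@(4,1):0 a16@(5,0):0
t=2: a0@(3,2):0 a1@(0,0):0 a2@(3,0):0 a3@(4,0):0 a4@(3,1):0 a5@(5,2):0 a6@(1,2):0 a7@(5,1):0 a8@(4,2):0 a9@(5,4):0 a10@(3,4):0 a11@(4,4):0 a12@(1,1):0 a13@(5,3):0 a14@(2,4):0 a15@(4,1):0 a16@(5,0):0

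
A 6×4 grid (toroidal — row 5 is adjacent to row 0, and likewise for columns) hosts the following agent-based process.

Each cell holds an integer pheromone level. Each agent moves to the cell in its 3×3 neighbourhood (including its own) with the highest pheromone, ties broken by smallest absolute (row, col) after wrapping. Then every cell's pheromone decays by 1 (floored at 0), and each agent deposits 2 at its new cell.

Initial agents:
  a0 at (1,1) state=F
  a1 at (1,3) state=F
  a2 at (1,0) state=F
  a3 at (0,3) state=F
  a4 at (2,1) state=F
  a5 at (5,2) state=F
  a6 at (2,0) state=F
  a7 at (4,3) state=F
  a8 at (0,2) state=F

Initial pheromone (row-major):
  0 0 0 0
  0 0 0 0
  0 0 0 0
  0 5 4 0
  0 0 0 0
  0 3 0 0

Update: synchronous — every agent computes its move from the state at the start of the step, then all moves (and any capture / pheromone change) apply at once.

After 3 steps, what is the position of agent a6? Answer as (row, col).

(3, 1)

t=1: a0@(0,0) a1@(0,0) a2@(0,0) a3@(0,0) a4@(3,1) a5@(5,1) a6@(3,1) a7@(3,2) a8@(5,1) | pheromone: 8 0 0 0 / 0 0 0 0 / 0 0 0 0 / 0 8 5 0 / 0 0 0 0 / 0 6 0 0
t=2: a0@(0,0) a1@(0,0) a2@(0,0) a3@(0,0) a4@(3,1) a5@(0,0) a6@(3,1) a7@(3,1) a8@(0,0) | pheromone: 19 0 0 0 / 0 0 0 0 / 0 0 0 0 / 0 13 4 0 / 0 0 0 0 / 0 5 0 0
t=3: a0@(0,0) a1@(0,0) a2@(0,0) a3@(0,0) a4@(3,1) a5@(0,0) a6@(3,1) a7@(3,1) a8@(0,0) | pheromone: 30 0 0 0 / 0 0 0 0 / 0 0 0 0 / 0 18 3 0 / 0 0 0 0 / 0 4 0 0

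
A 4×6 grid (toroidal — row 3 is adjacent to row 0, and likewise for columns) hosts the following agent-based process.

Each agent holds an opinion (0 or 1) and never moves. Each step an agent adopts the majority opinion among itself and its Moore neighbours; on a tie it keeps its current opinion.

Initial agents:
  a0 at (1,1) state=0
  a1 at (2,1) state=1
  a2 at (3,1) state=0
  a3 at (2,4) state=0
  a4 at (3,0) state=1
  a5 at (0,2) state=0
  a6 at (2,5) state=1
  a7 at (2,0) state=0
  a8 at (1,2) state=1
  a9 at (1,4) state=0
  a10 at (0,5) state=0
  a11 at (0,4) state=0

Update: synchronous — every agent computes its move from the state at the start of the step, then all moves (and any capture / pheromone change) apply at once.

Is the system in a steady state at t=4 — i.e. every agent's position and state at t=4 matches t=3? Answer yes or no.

t=1: a0@(1,1):0 a1@(2,1):1 a2@(3,1):0 a3@(2,4):0 a4@(3,0):1 a5@(0,2):0 a6@(2,5):0 a7@(2,0):0 a8@(1,2):1 a9@(1,4):0 a10@(0,5):0 a11@(0,4):0
t=2: a0@(1,1):0 a1@(2,1):1 a2@(3,1):0 a3@(2,4):0 a4@(3,0):0 a5@(0,2):0 a6@(2,5):0 a7@(2,0):0 a8@(1,2):1 a9@(1,4):0 a10@(0,5):0 a11@(0,4):0
t=3: a0@(1,1):0 a1@(2,1):0 a2@(3,1):0 a3@(2,4):0 a4@(3,0):0 a5@(0,2):0 a6@(2,5):0 a7@(2,0):0 a8@(1,2):1 a9@(1,4):0 a10@(0,5):0 a11@(0,4):0
t=4: a0@(1,1):0 a1@(2,1):0 a2@(3,1):0 a3@(2,4):0 a4@(3,0):0 a5@(0,2):0 a6@(2,5):0 a7@(2,0):0 a8@(1,2):0 a9@(1,4):0 a10@(0,5):0 a11@(0,4):0

no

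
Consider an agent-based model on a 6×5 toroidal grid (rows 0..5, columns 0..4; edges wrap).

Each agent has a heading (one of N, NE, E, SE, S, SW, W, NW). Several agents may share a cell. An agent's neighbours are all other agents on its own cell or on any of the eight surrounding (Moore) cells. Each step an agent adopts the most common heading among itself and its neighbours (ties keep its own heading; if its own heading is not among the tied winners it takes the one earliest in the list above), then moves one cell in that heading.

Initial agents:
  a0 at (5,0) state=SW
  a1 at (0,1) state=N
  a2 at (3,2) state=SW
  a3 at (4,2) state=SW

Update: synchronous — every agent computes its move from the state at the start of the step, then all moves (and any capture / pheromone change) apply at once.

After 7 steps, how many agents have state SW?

t=1: a0@(0,4):SW a1@(5,1):N a2@(4,1):SW a3@(5,1):SW
t=2: a0@(1,3):SW a1@(0,0):SW a2@(5,0):SW a3@(0,0):SW
t=3: a0@(2,2):SW a1@(1,4):SW a2@(0,4):SW a3@(1,4):SW
t=4: a0@(3,1):SW a1@(2,3):SW a2@(1,3):SW a3@(2,3):SW
t=5: a0@(4,0):SW a1@(3,2):SW a2@(2,2):SW a3@(3,2):SW
t=6: a0@(5,4):SW a1@(4,1):SW a2@(3,1):SW a3@(4,1):SW
t=7: a0@(0,3):SW a1@(5,0):SW a2@(4,0):SW a3@(5,0):SW

4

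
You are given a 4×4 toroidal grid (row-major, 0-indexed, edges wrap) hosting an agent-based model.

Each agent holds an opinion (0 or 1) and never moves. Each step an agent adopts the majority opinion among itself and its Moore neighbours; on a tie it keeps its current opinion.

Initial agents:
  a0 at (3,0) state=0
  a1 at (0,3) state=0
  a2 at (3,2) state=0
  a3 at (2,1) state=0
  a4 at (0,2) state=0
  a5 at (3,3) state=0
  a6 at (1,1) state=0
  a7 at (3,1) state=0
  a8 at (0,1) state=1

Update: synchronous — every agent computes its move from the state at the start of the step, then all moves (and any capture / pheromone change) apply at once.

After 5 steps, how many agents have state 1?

t=1: a0@(3,0):0 a1@(0,3):0 a2@(3,2):0 a3@(2,1):0 a4@(0,2):0 a5@(3,3):0 a6@(1,1):0 a7@(3,1):0 a8@(0,1):0
t=2: (unchanged — steady state)

0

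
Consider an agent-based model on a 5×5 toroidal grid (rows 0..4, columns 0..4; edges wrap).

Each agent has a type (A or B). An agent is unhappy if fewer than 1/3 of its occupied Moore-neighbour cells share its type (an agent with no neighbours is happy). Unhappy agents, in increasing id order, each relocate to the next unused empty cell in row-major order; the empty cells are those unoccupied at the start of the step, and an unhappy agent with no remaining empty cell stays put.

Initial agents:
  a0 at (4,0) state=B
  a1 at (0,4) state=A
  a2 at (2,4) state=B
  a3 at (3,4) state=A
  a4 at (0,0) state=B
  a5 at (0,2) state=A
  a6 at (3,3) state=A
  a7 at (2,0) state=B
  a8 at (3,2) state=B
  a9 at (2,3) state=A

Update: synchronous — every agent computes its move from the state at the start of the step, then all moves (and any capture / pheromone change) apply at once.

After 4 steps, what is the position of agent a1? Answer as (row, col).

(0, 2)

t=1: a0@(4,0):B a1@(0,1):A a2@(0,3):B a3@(3,4):A a4@(0,0):B a5@(0,2):A a6@(3,3):A a7@(2,0):B a8@(1,0):B a9@(2,3):A
t=2: a0@(4,0):B a1@(0,4):A a2@(1,1):B a3@(3,4):A a4@(0,0):B a5@(0,2):A a6@(3,3):A a7@(2,0):B a8@(1,0):B a9@(2,3):A
t=3: a0@(4,0):B a1@(0,1):A a2@(1,1):B a3@(3,4):A a4@(0,0):B a5@(0,3):A a6@(3,3):A a7@(2,0):B a8@(1,0):B a9@(2,3):A
t=4: a0@(4,0):B a1@(0,2):A a2@(1,1):B a3@(3,4):A a4@(0,0):B a5@(0,3):A a6@(3,3):A a7@(2,0):B a8@(1,0):B a9@(2,3):A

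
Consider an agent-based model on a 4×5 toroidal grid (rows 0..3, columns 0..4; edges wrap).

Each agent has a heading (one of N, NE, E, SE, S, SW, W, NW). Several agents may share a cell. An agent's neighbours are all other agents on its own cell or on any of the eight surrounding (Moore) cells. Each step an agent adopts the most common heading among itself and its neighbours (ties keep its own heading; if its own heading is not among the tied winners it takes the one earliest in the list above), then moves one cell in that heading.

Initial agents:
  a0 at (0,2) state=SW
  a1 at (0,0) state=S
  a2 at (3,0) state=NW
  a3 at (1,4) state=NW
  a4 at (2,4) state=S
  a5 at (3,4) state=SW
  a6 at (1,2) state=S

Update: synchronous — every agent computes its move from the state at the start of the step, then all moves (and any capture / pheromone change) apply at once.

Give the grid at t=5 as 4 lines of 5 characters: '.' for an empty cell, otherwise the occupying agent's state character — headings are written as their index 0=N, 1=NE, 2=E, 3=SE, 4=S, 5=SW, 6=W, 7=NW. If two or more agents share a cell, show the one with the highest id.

4..44
.4.4.
..4..
....4

t=1: a0@(1,1):SW a1@(3,4):NW a2@(0,0):S a3@(2,4):S a4@(1,3):NW a5@(0,4):S a6@(2,2):S
t=2: a0@(2,1):S a1@(0,4):S a2@(1,0):S a3@(1,3):NW a4@(2,3):S a5@(1,4):S a6@(3,2):S
t=3: a0@(3,1):S a1@(1,4):S a2@(2,0):S a3@(2,3):S a4@(3,3):S a5@(2,4):S a6@(0,2):S
t=4: a0@(0,1):S a1@(2,4):S a2@(3,0):S a3@(3,3):S a4@(0,3):S a5@(3,4):S a6@(1,2):S
t=5: a0@(1,1):S a1@(3,4):S a2@(0,0):S a3@(0,3):S a4@(1,3):S a5@(0,4):S a6@(2,2):S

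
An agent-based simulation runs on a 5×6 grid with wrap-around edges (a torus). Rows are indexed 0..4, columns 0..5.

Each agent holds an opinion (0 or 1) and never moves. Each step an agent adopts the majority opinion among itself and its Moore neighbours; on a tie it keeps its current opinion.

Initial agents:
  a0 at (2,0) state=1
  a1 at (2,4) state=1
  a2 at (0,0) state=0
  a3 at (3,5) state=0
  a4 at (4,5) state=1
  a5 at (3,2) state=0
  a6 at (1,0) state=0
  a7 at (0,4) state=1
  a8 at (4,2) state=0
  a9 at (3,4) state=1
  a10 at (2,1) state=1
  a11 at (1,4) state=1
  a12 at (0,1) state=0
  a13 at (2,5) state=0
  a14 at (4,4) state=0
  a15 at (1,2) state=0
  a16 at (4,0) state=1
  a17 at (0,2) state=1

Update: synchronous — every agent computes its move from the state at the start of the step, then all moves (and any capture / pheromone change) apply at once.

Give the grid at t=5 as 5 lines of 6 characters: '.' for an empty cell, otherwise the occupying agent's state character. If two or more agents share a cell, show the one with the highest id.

000.1.
0.0.1.
00..11
..0.11
0.0.11

t=1: a0@(2,0):0 a1@(2,4):1 a2@(0,0):0 a3@(3,5):1 a4@(4,5):1 a5@(3,2):0 a6@(1,0):0 a7@(0,4):1 a8@(4,2):0 a9@(3,4):1 a10@(2,1):0 a11@(1,4):1 a12@(0,1):0 a13@(2,5):1 a14@(4,4):1 a15@(1,2):0 a16@(4,0):0 a17@(0,2):0
t=2: (unchanged — steady state)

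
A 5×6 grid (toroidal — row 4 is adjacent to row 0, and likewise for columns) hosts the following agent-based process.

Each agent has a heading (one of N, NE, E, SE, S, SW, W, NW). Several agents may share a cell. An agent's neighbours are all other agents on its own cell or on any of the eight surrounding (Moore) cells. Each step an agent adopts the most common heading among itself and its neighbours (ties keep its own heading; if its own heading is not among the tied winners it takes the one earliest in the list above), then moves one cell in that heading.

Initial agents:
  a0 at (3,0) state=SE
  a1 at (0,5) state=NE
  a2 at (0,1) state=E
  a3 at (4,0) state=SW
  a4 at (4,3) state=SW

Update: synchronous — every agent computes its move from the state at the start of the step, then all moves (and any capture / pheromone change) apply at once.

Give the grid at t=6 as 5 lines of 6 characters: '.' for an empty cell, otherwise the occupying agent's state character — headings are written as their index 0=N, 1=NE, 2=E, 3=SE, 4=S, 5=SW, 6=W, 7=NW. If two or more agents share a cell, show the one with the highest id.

t=1: a0@(4,1):SE a1@(4,0):NE a2@(0,2):E a3@(0,5):SW a4@(0,2):SW
t=2: a0@(0,2):SE a1@(3,1):NE a2@(0,3):E a3@(1,4):SW a4@(1,1):SW
t=3: a0@(1,3):SE a1@(2,2):NE a2@(0,4):E a3@(2,3):SW a4@(2,0):SW
t=4: a0@(2,4):SE a1@(1,3):NE a2@(0,5):E a3@(3,2):SW a4@(3,5):SW
t=5: a0@(3,5):SE a1@(0,4):NE a2@(0,0):E a3@(4,1):SW a4@(4,4):SW
t=6: a0@(4,0):SE a1@(4,5):NE a2@(0,1):E a3@(0,0):SW a4@(0,3):SW

52.5..
......
......
......
3....1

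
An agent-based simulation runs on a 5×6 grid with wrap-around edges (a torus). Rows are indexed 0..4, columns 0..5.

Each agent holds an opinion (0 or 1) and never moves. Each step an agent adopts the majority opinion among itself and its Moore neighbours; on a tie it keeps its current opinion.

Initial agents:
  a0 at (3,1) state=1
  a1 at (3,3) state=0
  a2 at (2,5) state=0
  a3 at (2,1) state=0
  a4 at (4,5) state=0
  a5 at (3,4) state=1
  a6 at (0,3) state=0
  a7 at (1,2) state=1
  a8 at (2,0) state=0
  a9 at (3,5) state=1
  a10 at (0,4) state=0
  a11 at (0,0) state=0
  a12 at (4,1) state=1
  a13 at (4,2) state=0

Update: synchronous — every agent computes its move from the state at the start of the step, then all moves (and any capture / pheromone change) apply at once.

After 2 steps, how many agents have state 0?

t=1: a0@(3,1):0 a1@(3,3):0 a2@(2,5):0 a3@(2,1):0 a4@(4,5):0 a5@(3,4):0 a6@(0,3):0 a7@(1,2):0 a8@(2,0):0 a9@(3,5):0 a10@(0,4):0 a11@(0,0):0 a12@(4,1):1 a13@(4,2):0
t=2: a0@(3,1):0 a1@(3,3):0 a2@(2,5):0 a3@(2,1):0 a4@(4,5):0 a5@(3,4):0 a6@(0,3):0 a7@(1,2):0 a8@(2,0):0 a9@(3,5):0 a10@(0,4):0 a11@(0,0):0 a12@(4,1):0 a13@(4,2):0

14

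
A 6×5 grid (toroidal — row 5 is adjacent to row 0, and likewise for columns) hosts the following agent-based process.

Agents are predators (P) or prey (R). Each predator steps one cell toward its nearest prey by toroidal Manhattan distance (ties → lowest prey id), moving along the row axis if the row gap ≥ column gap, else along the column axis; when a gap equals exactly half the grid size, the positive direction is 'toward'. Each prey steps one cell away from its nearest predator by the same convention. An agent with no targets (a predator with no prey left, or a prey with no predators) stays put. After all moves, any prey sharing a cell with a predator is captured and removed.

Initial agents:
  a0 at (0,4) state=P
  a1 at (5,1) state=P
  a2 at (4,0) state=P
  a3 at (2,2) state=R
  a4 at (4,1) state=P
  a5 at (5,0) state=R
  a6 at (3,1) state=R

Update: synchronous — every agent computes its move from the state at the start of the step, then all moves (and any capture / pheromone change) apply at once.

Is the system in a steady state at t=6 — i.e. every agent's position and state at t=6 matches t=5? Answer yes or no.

yes

t=1: a0@(5,4):P a1@(5,0):P a2@(5,0):P a3@(1,2):R a4@(3,1):P a6@(2,1):R
t=2: a0@(0,4):P a1@(0,0):P a2@(0,0):P a3@(0,2):R a4@(2,1):P a6@(1,1):R
t=3: a0@(0,3):P a1@(0,1):P a2@(0,1):P a4@(1,1):P
t=4: (unchanged — steady state)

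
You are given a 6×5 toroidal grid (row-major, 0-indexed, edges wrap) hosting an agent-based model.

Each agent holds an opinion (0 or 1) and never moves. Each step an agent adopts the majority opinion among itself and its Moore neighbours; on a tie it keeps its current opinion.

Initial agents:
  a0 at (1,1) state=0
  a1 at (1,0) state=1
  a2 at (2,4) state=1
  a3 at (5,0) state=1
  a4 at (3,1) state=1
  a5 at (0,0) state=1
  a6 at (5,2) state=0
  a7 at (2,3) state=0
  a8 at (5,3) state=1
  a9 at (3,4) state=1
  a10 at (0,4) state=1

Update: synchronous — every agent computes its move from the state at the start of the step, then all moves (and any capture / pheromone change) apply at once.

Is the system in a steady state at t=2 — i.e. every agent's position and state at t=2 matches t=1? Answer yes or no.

yes

t=1: a0@(1,1):1 a1@(1,0):1 a2@(2,4):1 a3@(5,0):1 a4@(3,1):1 a5@(0,0):1 a6@(5,2):0 a7@(2,3):1 a8@(5,3):1 a9@(3,4):1 a10@(0,4):1
t=2: (unchanged — steady state)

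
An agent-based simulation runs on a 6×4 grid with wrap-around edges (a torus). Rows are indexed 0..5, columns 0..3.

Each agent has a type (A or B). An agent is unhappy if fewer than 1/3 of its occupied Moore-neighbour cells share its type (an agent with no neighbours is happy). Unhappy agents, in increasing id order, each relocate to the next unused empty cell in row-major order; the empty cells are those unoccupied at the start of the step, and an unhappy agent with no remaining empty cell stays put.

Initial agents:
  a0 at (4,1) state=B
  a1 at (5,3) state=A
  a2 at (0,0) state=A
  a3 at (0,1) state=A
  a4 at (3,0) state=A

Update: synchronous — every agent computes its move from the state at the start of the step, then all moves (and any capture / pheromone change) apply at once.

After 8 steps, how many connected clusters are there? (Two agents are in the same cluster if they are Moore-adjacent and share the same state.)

2

t=1: a0@(0,2):B a1@(5,3):A a2@(0,0):A a3@(0,1):A a4@(0,3):A
t=2: a0@(1,0):B a1@(5,3):A a2@(0,0):A a3@(0,1):A a4@(0,3):A
t=3: a0@(0,2):B a1@(5,3):A a2@(0,0):A a3@(0,1):A a4@(0,3):A
t=4: a0@(1,0):B a1@(5,3):A a2@(0,0):A a3@(0,1):A a4@(0,3):A
t=5: a0@(0,2):B a1@(5,3):A a2@(0,0):A a3@(0,1):A a4@(0,3):A
t=6: a0@(1,0):B a1@(5,3):A a2@(0,0):A a3@(0,1):A a4@(0,3):A
t=7: a0@(0,2):B a1@(5,3):A a2@(0,0):A a3@(0,1):A a4@(0,3):A
t=8: a0@(1,0):B a1@(5,3):A a2@(0,0):A a3@(0,1):A a4@(0,3):A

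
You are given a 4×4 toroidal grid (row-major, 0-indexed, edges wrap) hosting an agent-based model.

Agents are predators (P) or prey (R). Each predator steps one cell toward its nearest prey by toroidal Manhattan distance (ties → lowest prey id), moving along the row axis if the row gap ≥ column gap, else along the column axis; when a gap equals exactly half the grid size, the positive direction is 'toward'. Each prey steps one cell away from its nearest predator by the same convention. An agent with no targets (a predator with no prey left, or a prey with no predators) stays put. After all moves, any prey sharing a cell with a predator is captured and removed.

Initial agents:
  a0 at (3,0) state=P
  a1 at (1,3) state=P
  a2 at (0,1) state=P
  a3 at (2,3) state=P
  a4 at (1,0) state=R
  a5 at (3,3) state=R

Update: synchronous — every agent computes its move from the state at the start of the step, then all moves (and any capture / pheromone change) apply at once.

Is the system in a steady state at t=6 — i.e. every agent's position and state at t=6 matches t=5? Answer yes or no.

yes

t=1: a0@(3,3):P a1@(1,0):P a2@(1,1):P a3@(3,3):P a5@(3,2):R
t=2: a0@(3,2):P a1@(2,0):P a2@(2,1):P a3@(3,2):P a5@(3,1):R
t=3: a0@(3,1):P a1@(3,0):P a2@(3,1):P a3@(3,1):P
t=4: (unchanged — steady state)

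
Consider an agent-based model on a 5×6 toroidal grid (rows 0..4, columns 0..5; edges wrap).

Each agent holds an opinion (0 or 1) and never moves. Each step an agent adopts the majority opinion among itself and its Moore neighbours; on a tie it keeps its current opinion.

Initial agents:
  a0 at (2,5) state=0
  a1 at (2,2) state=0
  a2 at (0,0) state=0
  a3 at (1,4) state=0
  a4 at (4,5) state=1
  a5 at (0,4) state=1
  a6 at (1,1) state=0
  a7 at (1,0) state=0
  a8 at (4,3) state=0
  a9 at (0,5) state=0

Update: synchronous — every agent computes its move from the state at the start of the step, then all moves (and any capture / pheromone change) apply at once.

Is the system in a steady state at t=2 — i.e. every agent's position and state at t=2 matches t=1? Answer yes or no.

t=1: a0@(2,5):0 a1@(2,2):0 a2@(0,0):0 a3@(1,4):0 a4@(4,5):1 a5@(0,4):0 a6@(1,1):0 a7@(1,0):0 a8@(4,3):0 a9@(0,5):0
t=2: a0@(2,5):0 a1@(2,2):0 a2@(0,0):0 a3@(1,4):0 a4@(4,5):0 a5@(0,4):0 a6@(1,1):0 a7@(1,0):0 a8@(4,3):0 a9@(0,5):0

no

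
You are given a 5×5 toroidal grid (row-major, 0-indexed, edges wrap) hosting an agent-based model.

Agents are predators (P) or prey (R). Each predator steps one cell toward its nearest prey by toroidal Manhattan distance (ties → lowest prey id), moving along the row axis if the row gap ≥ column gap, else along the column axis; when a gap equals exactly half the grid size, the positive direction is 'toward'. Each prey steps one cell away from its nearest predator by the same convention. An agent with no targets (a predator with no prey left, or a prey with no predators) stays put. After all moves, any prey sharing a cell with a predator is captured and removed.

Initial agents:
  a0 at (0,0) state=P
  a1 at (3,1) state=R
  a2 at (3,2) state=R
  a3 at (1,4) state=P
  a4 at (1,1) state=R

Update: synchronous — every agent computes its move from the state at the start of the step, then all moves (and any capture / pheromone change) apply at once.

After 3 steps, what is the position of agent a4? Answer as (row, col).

(4, 1)

t=1: a0@(1,0):P a1@(2,1):R a2@(2,2):R a3@(1,0):P a4@(2,1):R
t=2: a0@(2,0):P a1@(3,1):R a2@(2,3):R a3@(2,0):P a4@(3,1):R
t=3: a0@(3,0):P a1@(4,1):R a2@(2,2):R a3@(3,0):P a4@(4,1):R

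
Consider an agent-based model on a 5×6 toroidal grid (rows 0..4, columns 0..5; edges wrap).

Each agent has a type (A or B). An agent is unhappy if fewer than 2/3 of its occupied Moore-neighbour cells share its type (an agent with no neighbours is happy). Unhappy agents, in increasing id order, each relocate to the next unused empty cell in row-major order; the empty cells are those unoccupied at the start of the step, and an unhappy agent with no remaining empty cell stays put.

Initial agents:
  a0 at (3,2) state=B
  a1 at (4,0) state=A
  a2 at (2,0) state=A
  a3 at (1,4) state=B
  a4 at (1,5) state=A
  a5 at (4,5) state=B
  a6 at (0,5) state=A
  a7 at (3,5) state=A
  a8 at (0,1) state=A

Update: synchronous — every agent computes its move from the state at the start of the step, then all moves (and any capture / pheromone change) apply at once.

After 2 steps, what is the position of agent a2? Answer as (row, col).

t=1: a0@(3,2):B a1@(4,0):A a2@(2,0):A a3@(0,0):B a4@(1,5):A a5@(0,2):B a6@(0,3):A a7@(3,5):A a8@(0,1):A
t=2: a0@(3,2):B a1@(4,0):A a2@(2,0):A a3@(0,4):B a4@(0,5):A a5@(1,0):B a6@(1,1):A a7@(3,5):A a8@(1,2):A

(2, 0)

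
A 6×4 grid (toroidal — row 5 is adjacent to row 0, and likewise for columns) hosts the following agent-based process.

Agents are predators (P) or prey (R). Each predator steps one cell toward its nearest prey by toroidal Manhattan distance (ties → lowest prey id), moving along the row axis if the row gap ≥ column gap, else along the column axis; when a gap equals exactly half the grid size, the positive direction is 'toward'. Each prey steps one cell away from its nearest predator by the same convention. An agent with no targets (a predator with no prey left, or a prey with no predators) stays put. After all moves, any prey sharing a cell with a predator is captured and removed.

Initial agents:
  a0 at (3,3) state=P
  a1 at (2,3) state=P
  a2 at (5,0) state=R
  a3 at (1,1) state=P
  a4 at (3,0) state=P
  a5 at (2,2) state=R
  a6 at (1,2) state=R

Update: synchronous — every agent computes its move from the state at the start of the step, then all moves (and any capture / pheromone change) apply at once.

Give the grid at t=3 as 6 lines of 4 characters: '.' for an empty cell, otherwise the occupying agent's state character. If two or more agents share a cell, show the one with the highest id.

P...
PR..
P..R
....
....
...R

t=1: a0@(2,3):P a1@(2,2):P a2@(0,0):R a3@(1,2):P a4@(4,0):P a5@(2,1):R a6@(1,3):R
t=2: a0@(1,3):P a1@(2,1):P a2@(1,0):R a3@(1,3):P a4@(5,0):P a5@(2,0):R a6@(0,3):R
t=3: a0@(1,0):P a1@(2,0):P a2@(1,1):R a3@(1,0):P a4@(0,0):P a5@(2,3):R a6@(5,3):R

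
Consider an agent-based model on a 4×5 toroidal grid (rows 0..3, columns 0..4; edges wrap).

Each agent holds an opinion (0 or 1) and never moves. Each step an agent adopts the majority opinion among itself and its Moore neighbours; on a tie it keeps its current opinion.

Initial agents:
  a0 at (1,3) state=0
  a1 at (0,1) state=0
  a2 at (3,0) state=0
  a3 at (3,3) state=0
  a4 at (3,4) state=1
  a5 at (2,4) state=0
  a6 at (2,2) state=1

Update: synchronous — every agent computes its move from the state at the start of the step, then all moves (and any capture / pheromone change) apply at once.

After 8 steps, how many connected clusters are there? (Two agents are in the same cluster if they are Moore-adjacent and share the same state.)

t=1: a0@(1,3):0 a1@(0,1):0 a2@(3,0):0 a3@(3,3):0 a4@(3,4):0 a5@(2,4):0 a6@(2,2):0
t=2: (unchanged — steady state)

1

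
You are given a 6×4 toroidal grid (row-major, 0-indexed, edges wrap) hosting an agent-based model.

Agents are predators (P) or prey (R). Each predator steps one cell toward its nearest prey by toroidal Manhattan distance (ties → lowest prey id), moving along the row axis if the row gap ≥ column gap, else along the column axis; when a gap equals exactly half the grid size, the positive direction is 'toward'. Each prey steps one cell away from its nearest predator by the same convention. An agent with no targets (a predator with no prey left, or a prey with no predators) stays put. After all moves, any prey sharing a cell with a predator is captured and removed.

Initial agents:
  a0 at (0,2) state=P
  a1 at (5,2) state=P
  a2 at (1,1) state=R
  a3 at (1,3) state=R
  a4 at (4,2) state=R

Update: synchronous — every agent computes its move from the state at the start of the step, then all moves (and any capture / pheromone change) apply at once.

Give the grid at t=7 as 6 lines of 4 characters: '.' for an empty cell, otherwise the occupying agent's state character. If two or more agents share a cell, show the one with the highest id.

t=1: a0@(1,2):P a1@(4,2):P a2@(2,1):R a3@(2,3):R a4@(3,2):R
t=2: a0@(2,2):P a1@(3,2):P a2@(3,1):R a3@(3,3):R
t=3: a0@(3,2):P a1@(3,1):P a2@(3,0):R a3@(3,0):R
t=4: a0@(3,3):P a1@(3,0):P
t=5: (unchanged — steady state)

....
....
....
P..P
....
....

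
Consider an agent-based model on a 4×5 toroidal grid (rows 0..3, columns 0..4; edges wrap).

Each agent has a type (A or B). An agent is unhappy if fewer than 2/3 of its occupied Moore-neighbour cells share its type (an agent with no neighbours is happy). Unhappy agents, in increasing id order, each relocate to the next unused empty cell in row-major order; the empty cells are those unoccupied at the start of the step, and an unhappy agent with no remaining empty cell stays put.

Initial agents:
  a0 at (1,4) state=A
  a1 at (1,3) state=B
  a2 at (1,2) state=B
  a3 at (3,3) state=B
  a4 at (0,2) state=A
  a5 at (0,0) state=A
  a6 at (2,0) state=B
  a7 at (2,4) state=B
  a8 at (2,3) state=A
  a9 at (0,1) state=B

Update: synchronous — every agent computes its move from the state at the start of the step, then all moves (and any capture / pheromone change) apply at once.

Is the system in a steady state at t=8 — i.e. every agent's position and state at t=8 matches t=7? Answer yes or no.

no

t=1: a0@(0,3):A a1@(0,4):B a2@(1,0):B a3@(1,1):B a4@(2,1):A a5@(2,2):A a6@(3,0):B a7@(3,1):B a8@(3,2):A a9@(3,4):B
t=2: a0@(0,0):A a1@(0,4):B a2@(1,0):B a3@(0,1):B a4@(0,2):A a5@(1,2):A a6@(3,0):B a7@(1,3):B a8@(3,2):A a9@(3,4):B
t=3: a0@(0,3):A a1@(0,4):B a2@(1,0):B a3@(1,1):B a4@(1,4):A a5@(2,0):A a6@(3,0):B a7@(2,1):B a8@(2,2):A a9@(3,4):B
t=4: a0@(0,0):A a1@(0,1):B a2@(0,2):B a3@(1,2):B a4@(1,3):A a5@(2,3):A a6@(3,0):B a7@(2,4):B a8@(3,1):A a9@(3,2):B
t=5: a0@(0,3):A a1@(0,1):B a2@(0,4):B a3@(1,0):B a4@(1,1):A a5@(1,4):A a6@(2,0):B a7@(2,1):B a8@(2,2):A a9@(3,3):B
t=6: a0@(0,0):A a1@(0,2):B a2@(1,2):B a3@(1,0):B a4@(1,3):A a5@(2,3):A a6@(2,4):B a7@(3,0):B a8@(3,1):A a9@(3,2):B
t=7: a0@(0,1):A a1@(0,3):B a2@(0,4):B a3@(1,1):B a4@(1,4):A a5@(2,0):A a6@(2,1):B a7@(2,2):B a8@(3,3):A a9@(3,4):B
t=8: a0@(0,0):A a1@(0,2):B a2@(1,0):B a3@(1,2):B a4@(1,3):A a5@(2,3):A a6@(2,1):B a7@(2,2):B a8@(2,4):A a9@(3,0):B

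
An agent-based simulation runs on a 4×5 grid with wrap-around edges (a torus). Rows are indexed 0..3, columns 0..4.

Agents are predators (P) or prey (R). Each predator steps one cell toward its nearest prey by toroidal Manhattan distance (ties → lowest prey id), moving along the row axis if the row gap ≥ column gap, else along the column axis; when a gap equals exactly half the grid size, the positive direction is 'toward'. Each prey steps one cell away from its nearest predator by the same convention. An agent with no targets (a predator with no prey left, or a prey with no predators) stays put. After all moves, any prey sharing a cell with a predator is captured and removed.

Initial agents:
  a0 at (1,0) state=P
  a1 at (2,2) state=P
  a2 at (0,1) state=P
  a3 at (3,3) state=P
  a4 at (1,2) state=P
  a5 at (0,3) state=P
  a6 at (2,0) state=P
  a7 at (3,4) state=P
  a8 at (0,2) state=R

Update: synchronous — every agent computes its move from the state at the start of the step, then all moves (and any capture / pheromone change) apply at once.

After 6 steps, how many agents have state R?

t=1: a0@(1,1):P a1@(3,2):P a2@(0,2):P a3@(0,3):P a4@(0,2):P a5@(0,2):P a6@(3,0):P a7@(3,3):P
t=2: (unchanged — steady state)

0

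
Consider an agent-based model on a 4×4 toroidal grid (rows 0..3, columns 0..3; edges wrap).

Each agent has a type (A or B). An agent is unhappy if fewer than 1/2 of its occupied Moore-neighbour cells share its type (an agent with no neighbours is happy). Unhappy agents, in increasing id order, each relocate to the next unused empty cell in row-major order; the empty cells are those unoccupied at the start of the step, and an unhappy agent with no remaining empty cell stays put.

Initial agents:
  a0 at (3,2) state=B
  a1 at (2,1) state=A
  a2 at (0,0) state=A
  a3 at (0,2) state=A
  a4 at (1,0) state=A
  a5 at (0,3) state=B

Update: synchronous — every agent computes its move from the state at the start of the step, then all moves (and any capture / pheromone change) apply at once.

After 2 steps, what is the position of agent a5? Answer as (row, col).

(0, 3)

t=1: a0@(0,1):B a1@(2,1):A a2@(0,0):A a3@(1,1):A a4@(1,0):A a5@(1,2):B
t=2: a0@(0,2):B a1@(2,1):A a2@(0,0):A a3@(1,1):A a4@(1,0):A a5@(0,3):B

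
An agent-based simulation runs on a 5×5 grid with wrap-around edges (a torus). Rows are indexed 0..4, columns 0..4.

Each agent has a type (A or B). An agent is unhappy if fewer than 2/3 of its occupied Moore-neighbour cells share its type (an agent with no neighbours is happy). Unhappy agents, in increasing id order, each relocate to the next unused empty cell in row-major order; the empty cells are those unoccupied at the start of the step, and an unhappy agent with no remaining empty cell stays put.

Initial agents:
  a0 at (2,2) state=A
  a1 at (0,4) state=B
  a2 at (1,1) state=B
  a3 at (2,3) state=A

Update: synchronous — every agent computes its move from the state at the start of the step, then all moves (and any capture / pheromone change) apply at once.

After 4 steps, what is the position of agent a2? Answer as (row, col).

(0, 4)

t=1: a0@(0,0):A a1@(0,4):B a2@(0,1):B a3@(2,3):A
t=2: a0@(0,2):A a1@(0,3):B a2@(1,0):B a3@(2,3):A
t=3: a0@(0,0):A a1@(0,1):B a2@(1,0):B a3@(2,3):A
t=4: a0@(0,2):A a1@(0,3):B a2@(0,4):B a3@(2,3):A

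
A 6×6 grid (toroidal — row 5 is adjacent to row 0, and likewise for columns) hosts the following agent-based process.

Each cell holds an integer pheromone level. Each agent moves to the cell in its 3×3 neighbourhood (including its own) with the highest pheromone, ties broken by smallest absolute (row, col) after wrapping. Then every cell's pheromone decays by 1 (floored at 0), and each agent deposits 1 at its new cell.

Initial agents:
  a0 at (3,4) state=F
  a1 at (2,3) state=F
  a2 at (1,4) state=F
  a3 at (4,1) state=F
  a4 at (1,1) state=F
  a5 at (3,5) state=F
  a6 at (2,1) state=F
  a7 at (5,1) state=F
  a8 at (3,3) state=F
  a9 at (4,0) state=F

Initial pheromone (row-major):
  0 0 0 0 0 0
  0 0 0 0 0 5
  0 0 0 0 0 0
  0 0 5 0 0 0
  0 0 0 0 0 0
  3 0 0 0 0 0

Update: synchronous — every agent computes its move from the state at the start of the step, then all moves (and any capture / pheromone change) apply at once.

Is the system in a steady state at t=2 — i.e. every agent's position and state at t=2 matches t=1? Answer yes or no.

no

t=1: a0@(2,3) a1@(3,2) a2@(1,5) a3@(3,2) a4@(0,0) a5@(2,0) a6@(3,2) a7@(5,0) a8@(3,2) a9@(5,0) | pheromone: 1 0 0 0 0 0 / 0 0 0 0 0 5 / 1 0 0 1 0 0 / 0 0 8 0 0 0 / 0 0 0 0 0 0 / 4 0 0 0 0 0
t=2: a0@(3,2) a1@(3,2) a2@(1,5) a3@(3,2) a4@(1,5) a5@(1,5) a6@(3,2) a7@(5,0) a8@(3,2) a9@(5,0) | pheromone: 0 0 0 0 0 0 / 0 0 0 0 0 7 / 0 0 0 0 0 0 / 0 0 12 0 0 0 / 0 0 0 0 0 0 / 5 0 0 0 0 0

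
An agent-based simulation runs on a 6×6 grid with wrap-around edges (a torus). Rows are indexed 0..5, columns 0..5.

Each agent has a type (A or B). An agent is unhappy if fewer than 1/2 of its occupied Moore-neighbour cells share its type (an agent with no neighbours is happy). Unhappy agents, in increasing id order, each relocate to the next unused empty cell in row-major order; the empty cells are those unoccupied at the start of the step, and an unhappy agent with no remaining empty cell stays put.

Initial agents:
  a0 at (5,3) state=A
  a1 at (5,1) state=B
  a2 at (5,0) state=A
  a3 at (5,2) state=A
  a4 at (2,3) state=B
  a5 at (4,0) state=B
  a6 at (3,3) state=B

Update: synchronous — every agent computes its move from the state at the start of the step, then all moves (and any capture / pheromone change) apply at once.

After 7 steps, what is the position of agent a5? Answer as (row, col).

t=1: a0@(5,3):A a1@(0,0):B a2@(0,1):A a3@(5,2):A a4@(2,3):B a5@(4,0):B a6@(3,3):B
t=2: a0@(5,3):A a1@(0,2):B a2@(0,1):A a3@(5,2):A a4@(2,3):B a5@(4,0):B a6@(3,3):B
t=3: a0@(5,3):A a1@(0,0):B a2@(0,1):A a3@(5,2):A a4@(2,3):B a5@(4,0):B a6@(3,3):B
t=4: a0@(5,3):A a1@(0,2):B a2@(0,1):A a3@(5,2):A a4@(2,3):B a5@(4,0):B a6@(3,3):B
t=5: a0@(5,3):A a1@(0,0):B a2@(0,1):A a3@(5,2):A a4@(2,3):B a5@(4,0):B a6@(3,3):B
t=6: a0@(5,3):A a1@(0,2):B a2@(0,1):A a3@(5,2):A a4@(2,3):B a5@(4,0):B a6@(3,3):B
t=7: a0@(5,3):A a1@(0,0):B a2@(0,1):A a3@(5,2):A a4@(2,3):B a5@(4,0):B a6@(3,3):B

(4, 0)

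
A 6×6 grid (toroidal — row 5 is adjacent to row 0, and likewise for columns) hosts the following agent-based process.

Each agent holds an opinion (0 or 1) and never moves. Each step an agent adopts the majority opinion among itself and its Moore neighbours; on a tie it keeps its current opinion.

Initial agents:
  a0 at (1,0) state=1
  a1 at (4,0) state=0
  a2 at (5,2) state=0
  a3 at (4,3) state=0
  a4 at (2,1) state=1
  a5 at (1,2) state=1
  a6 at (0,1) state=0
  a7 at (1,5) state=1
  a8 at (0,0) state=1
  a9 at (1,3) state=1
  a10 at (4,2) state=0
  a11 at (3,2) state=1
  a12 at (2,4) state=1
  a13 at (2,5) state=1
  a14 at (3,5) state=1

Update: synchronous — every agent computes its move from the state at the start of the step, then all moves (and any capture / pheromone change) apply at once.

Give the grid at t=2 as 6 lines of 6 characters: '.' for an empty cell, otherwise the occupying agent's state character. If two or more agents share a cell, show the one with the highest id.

11....
1.11.1
.1..11
..1..1
0.00..
..0...

t=1: a0@(1,0):1 a1@(4,0):0 a2@(5,2):0 a3@(4,3):0 a4@(2,1):1 a5@(1,2):1 a6@(0,1):1 a7@(1,5):1 a8@(0,0):1 a9@(1,3):1 a10@(4,2):0 a11@(3,2):1 a12@(2,4):1 a13@(2,5):1 a14@(3,5):1
t=2: (unchanged — steady state)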